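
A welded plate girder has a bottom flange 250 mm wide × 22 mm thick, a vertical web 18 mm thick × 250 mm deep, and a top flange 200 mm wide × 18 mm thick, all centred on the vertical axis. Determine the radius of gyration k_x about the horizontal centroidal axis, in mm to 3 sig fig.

Decompose the section into non-overlapping parts with the origin at the bottom-left of its bounding rectangle.
Bottom plate: 250 × 22, A = 5 500 mm², y = 11 mm, Ī = 221 833 mm⁴.
Web plate: 18 × 250, A = 4 500 mm², y = 147 mm, Ī = 23 437 500 mm⁴.
Top plate: 200 × 18, A = 3 600 mm², y = 281 mm, Ī = 97 200 mm⁴.
Centroid: ȳ = ΣA·y / ΣA = 127.47 mm.
Transfer each piece to the horizontal centroidal axis using Ī + A·d² with d = y − 127.47:
  bottom plate: d = -116.47 mm → contributes +74 831 522 mm⁴
  web plate: d = 19.529 mm → contributes +25 153 791 mm⁴
  top plate: d = 153.53 mm → contributes +84 953 809 mm⁴
Total I = 184 939 122 mm⁴.
Radius of gyration: k = √(I/A) = √(184 939 122 / 13 600) = 116.61 mm.

k_x ≈ 117 mm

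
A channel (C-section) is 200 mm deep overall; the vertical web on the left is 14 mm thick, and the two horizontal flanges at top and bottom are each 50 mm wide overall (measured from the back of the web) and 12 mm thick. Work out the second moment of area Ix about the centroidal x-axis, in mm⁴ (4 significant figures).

Ix ≈ 1.698 × 10⁷ mm⁴

Split into non-overlapping primitives; take the origin at the lower-left of the bounding box.
Web: 14 × 200, A = 2 800 mm², y = 100 mm, Ī = 9 333 333 mm⁴.
Top flange (beyond web): 36 × 12, A = 432 mm², y = 194 mm, Ī = 5 184 mm⁴.
Bottom flange (beyond web): 36 × 12, A = 432 mm², y = 6 mm, Ī = 5 184 mm⁴.
By symmetry the centroid is at mid-height, ȳ = 100 mm.
Transfer each piece to the centroidal x-axis using Ī + A·d² with d = y − 100:
  web: d = 0 mm → contributes +9 333 333 mm⁴
  top flange (beyond web): d = 94 mm → contributes +3 822 336 mm⁴
  bottom flange (beyond web): d = -94 mm → contributes +3 822 336 mm⁴
Total I = 16 978 005 mm⁴.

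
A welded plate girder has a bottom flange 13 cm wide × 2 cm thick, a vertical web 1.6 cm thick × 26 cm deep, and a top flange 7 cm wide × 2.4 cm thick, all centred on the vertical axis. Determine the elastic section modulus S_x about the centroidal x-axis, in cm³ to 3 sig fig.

S_x ≈ 631 cm³

Treat the section as a set of non-overlapping primitives; coordinates are from the bounding-box lower-left.
Bottom plate: 13 × 2, A = 26 cm², y = 1 cm, Ī = 8.6667 cm⁴.
Web plate: 1.6 × 26, A = 41.6 cm², y = 15 cm, Ī = 2343.5 cm⁴.
Top plate: 7 × 2.4, A = 16.8 cm², y = 29.2 cm, Ī = 8.064 cm⁴.
Centroid: ȳ = ΣA·y / ΣA = 13.514 cm.
Transfer each piece to the centroidal x-axis using Ī + A·d² with d = y − 13.514:
  bottom plate: d = -12.514 cm → contributes +4080.1 cm⁴
  web plate: d = 1.4863 cm → contributes +2435.4 cm⁴
  top plate: d = 15.686 cm → contributes +4141.8 cm⁴
Total I = 10 657 cm⁴.
Extreme fibre distance c = 16.886 cm; S = I/c = 631.12 cm³.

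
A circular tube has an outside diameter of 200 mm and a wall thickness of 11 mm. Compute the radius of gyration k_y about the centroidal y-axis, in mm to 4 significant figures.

Split into non-overlapping primitives; take the origin at the lower-left of the bounding box.
Outer circle: ⌀200, A = 31415.9 mm², x = 100 mm, Ī = 78 539 816 mm⁴.
Bore (subtracted): ⌀178, A = 24884.6 mm², x = 100 mm, Ī = 49 277 641 mm⁴.
By symmetry the centroid is at mid-width, x̄ = 100 mm.
All pieces are centred on the centroidal y-axis, so I = ΣĪ (holes subtracted) = 29 262 175 mm⁴.
Radius of gyration: k = √(I/A) = √(29 262 175 / 6531.37) = 66.9347 mm.

k_y ≈ 66.93 mm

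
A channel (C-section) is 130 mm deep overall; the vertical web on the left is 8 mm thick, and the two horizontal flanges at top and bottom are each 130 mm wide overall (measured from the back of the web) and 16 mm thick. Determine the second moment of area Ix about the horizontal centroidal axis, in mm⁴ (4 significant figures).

Ix ≈ 1.423 × 10⁷ mm⁴

Split into non-overlapping primitives; take the origin at the lower-left of the bounding box.
Web: 8 × 130, A = 1 040 mm², y = 65 mm, Ī = 1 464 667 mm⁴.
Top flange (beyond web): 122 × 16, A = 1 952 mm², y = 122 mm, Ī = 41642.7 mm⁴.
Bottom flange (beyond web): 122 × 16, A = 1 952 mm², y = 8 mm, Ī = 41642.7 mm⁴.
By symmetry the centroid is at mid-height, ȳ = 65 mm.
Transfer each piece to the horizontal centroidal axis using Ī + A·d² with d = y − 65:
  web: d = 0 mm → contributes +1 464 667 mm⁴
  top flange (beyond web): d = 57 mm → contributes +6 383 691 mm⁴
  bottom flange (beyond web): d = -57 mm → contributes +6 383 691 mm⁴
Total I = 14 232 048 mm⁴.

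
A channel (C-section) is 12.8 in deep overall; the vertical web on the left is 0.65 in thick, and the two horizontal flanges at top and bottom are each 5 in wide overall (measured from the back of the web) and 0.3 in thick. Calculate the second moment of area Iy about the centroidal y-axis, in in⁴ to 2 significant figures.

Iy ≈ 17 in⁴

Break the section into simple shapes (no overlaps), measuring from the bottom-left corner of the bounding box.
Web: 0.65 × 12.8, A = 8.32 in², x = 0.325 in, Ī = 0.2929 in⁴.
Top flange (beyond web): 4.35 × 0.3, A = 1.305 in², x = 2.825 in, Ī = 2.058 in⁴.
Bottom flange (beyond web): 4.35 × 0.3, A = 1.305 in², x = 2.825 in, Ī = 2.058 in⁴.
Centroid: x̄ = ΣA·x / ΣA = 0.922 in.
Transfer each piece to the centroidal y-axis using Ī + A·d² with d = x − 0.922:
  web: d = -0.597 in → contributes +3.258 in⁴
  top flange (beyond web): d = 1.903 in → contributes +6.784 in⁴
  bottom flange (beyond web): d = 1.903 in → contributes +6.784 in⁴
Total I = 16.83 in⁴.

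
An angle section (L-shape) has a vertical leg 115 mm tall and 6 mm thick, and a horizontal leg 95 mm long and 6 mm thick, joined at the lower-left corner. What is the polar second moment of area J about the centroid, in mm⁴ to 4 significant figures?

Break the section into simple shapes (no overlaps), measuring from the bottom-left corner of the bounding box.
Vertical leg: 6 × 115, A = 690 mm², y = 57.5 mm, Ī = 760 438 mm⁴.
Horizontal leg (remainder): 89 × 6, A = 534 mm², y = 3 mm, Ī = 1 602 mm⁴.
Centroid: ȳ = ΣA·y / ΣA = 33.723 mm.
Transfer each piece to the centroidal x-axis using Ī + A·d² with d = y − 33.723:
  vertical leg: d = 23.777 mm → contributes +1 150 525 mm⁴
  horizontal leg (remainder): d = -30.723 mm → contributes +505 647 mm⁴
Total I = 1 656 172 mm⁴.
For the y-axis: x̄ = 23.723 mm.
Repeating about the centroidal y-axis gives I_y = 1 033 752 mm⁴.
Polar second moment: J = I_x + I_y = 2 689 924 mm⁴.

J ≈ 2.690 × 10⁶ mm⁴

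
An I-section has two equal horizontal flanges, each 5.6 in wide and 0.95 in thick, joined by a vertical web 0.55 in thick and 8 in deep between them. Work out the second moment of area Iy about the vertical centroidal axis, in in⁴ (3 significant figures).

Iy ≈ 27.9 in⁴

Treat the section as a set of non-overlapping primitives; coordinates are from the bounding-box lower-left.
Bottom flange: 5.6 × 0.95, A = 5.32 in², x = 2.8 in, Ī = 13.903 in⁴.
Web: 0.55 × 8, A = 4.4 in², x = 2.8 in, Ī = 0.11092 in⁴.
Top flange: 5.6 × 0.95, A = 5.32 in², x = 2.8 in, Ī = 13.903 in⁴.
By symmetry the centroid is at mid-width, x̄ = 2.8 in.
All pieces are centred on the vertical centroidal axis, so I = ΣĪ = 27.917 in⁴.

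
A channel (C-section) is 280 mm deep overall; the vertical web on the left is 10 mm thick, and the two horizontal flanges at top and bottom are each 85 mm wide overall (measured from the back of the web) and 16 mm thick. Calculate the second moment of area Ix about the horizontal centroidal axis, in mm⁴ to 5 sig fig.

Ix ≈ 6.0162 × 10⁷ mm⁴

Treat the section as a set of non-overlapping primitives; coordinates are from the bounding-box lower-left.
Web: 10 × 280, A = 2 800 mm², y = 140 mm, Ī = 18 293 333 mm⁴.
Top flange (beyond web): 75 × 16, A = 1 200 mm², y = 272 mm, Ī = 25 600 mm⁴.
Bottom flange (beyond web): 75 × 16, A = 1 200 mm², y = 8 mm, Ī = 25 600 mm⁴.
By symmetry the centroid is at mid-height, ȳ = 140 mm.
Transfer each piece to the horizontal centroidal axis using Ī + A·d² with d = y − 140:
  web: d = 0 mm → contributes +18 293 333 mm⁴
  top flange (beyond web): d = 132 mm → contributes +20 934 400 mm⁴
  bottom flange (beyond web): d = -132 mm → contributes +20 934 400 mm⁴
Total I = 60 162 133 mm⁴.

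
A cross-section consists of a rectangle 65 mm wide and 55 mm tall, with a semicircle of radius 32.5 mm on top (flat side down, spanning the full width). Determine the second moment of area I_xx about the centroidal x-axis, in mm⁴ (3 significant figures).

I_xx ≈ 2.96 × 10⁶ mm⁴

Break the section into simple shapes (no overlaps), measuring from the bottom-left corner of the bounding box.
Rectangular body: 65 × 55, A = 3 575 mm², y = 27.5 mm, Ī = 901 198 mm⁴.
Semicircular cap: semicircle r = 32.5, A = 1659.2 mm², y = 68.793 mm, Ī = 122 452 mm⁴.
Centroid: ȳ = ΣA·y / ΣA = 40.589 mm.
Transfer each piece to the centroidal x-axis using Ī + A·d² with d = y − 40.589:
  rectangular body: d = -13.089 mm → contributes +1 513 715 mm⁴
  semicircular cap: d = 28.204 mm → contributes +1 442 250 mm⁴
Total I = 2 955 965 mm⁴.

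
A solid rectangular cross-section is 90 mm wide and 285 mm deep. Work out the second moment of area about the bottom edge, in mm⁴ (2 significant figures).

I_base ≈ 6.9 × 10⁸ mm⁴

The section: 90 × 285, A = 25 650 mm², y = 142.5 mm, Ī = 173 618 438 mm⁴.
Transfer it to the bottom edge using Ī + A·d² with d = y − 0:
  the section: d = 142.5 mm → contributes +694 473 750 mm⁴
Total I = 694 473 750 mm⁴.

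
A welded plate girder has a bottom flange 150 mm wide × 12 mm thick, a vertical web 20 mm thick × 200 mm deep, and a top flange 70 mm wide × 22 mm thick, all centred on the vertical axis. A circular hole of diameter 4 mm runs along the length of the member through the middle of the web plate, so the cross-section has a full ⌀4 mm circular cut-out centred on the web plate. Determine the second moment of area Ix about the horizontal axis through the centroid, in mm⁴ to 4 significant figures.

Ix ≈ 5.256 × 10⁷ mm⁴

Split into non-overlapping primitives; take the origin at the lower-left of the bounding box.
Bottom plate: 150 × 12, A = 1 800 mm², y = 6 mm, Ī = 21 600 mm⁴.
Web plate: 20 × 200, A = 4 000 mm², y = 112 mm, Ī = 13 333 333 mm⁴.
Top plate: 70 × 22, A = 1 540 mm², y = 223 mm, Ī = 62113.3 mm⁴.
Hole (subtracted): ⌀4, A = 12.5664 mm², y = 112 mm, Ī = 12.5664 mm⁴.
Centroid: ȳ = ΣA·y / ΣA = 109.29 mm.
Transfer each piece to the horizontal axis through the centroid using Ī + A·d² with d = y − 109.29:
  bottom plate: d = -103.29 mm → contributes +19 225 349 mm⁴
  web plate: d = 2.71036 mm → contributes +13 362 718 mm⁴
  top plate: d = 113.71 mm → contributes +19 974 385 mm⁴
  hole: d = 2.71036 mm → contributes −104.88 mm⁴
Total I = 52 562 346 mm⁴.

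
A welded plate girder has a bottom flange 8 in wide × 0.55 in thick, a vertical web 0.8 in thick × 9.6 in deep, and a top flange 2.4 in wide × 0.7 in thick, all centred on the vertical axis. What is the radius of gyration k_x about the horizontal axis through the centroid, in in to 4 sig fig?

k_x ≈ 3.845 in

Treat the section as a set of non-overlapping primitives; coordinates are from the bounding-box lower-left.
Bottom plate: 8 × 0.55, A = 4.4 in², y = 0.275 in, Ī = 0.110917 in⁴.
Web plate: 0.8 × 9.6, A = 7.68 in², y = 5.35 in, Ī = 58.9824 in⁴.
Top plate: 2.4 × 0.7, A = 1.68 in², y = 10.5 in, Ī = 0.0686 in⁴.
Centroid: ȳ = ΣA·y / ΣA = 4.35596 in.
Transfer each piece to the horizontal axis through the centroid using Ī + A·d² with d = y − 4.35596:
  bottom plate: d = -4.08096 in → contributes +73.3895 in⁴
  web plate: d = 0.994041 in → contributes +66.5711 in⁴
  top plate: d = 6.14404 in → contributes +63.4873 in⁴
Total I = 203.448 in⁴.
Radius of gyration: k = √(I/A) = √(203.448 / 13.76) = 3.84519 in.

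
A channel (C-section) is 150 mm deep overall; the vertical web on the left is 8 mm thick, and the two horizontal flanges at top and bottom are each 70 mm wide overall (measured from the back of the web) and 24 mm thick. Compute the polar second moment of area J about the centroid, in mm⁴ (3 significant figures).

Break the section into simple shapes (no overlaps), measuring from the bottom-left corner of the bounding box.
Web: 8 × 150, A = 1 200 mm², y = 75 mm, Ī = 2 250 000 mm⁴.
Top flange (beyond web): 62 × 24, A = 1 488 mm², y = 138 mm, Ī = 71 424 mm⁴.
Bottom flange (beyond web): 62 × 24, A = 1 488 mm², y = 12 mm, Ī = 71 424 mm⁴.
By symmetry the centroid is at mid-height, ȳ = 75 mm.
Transfer each piece to the centroidal x-axis using Ī + A·d² with d = y − 75:
  web: d = 0 mm → contributes +2 250 000 mm⁴
  top flange (beyond web): d = 63 mm → contributes +5 977 296 mm⁴
  bottom flange (beyond web): d = -63 mm → contributes +5 977 296 mm⁴
Total I = 14 204 592 mm⁴.
For the y-axis: x̄ = 28.943 mm.
Repeating about the centroidal y-axis gives I_y = 2 007 298 mm⁴.
Polar second moment: J = I_x + I_y = 16 211 890 mm⁴.

J ≈ 1.62 × 10⁷ mm⁴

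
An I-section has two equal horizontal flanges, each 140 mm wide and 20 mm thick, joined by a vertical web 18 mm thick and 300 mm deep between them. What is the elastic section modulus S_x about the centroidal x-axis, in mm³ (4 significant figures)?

S_x ≈ 1.083 × 10⁶ mm³

Break the section into simple shapes (no overlaps), measuring from the bottom-left corner of the bounding box.
Bottom flange: 140 × 20, A = 2 800 mm², y = 10 mm, Ī = 93333.3 mm⁴.
Web: 18 × 300, A = 5 400 mm², y = 170 mm, Ī = 40 500 000 mm⁴.
Top flange: 140 × 20, A = 2 800 mm², y = 330 mm, Ī = 93333.3 mm⁴.
By symmetry the centroid is at mid-height, ȳ = 170 mm.
Transfer each piece to the centroidal x-axis using Ī + A·d² with d = y − 170:
  bottom flange: d = -160 mm → contributes +71 773 333 mm⁴
  web: d = 0 mm → contributes +40 500 000 mm⁴
  top flange: d = 160 mm → contributes +71 773 333 mm⁴
Total I = 184 046 667 mm⁴.
Extreme fibre distance c = 170 mm; S = I/c = 1 082 627 mm³.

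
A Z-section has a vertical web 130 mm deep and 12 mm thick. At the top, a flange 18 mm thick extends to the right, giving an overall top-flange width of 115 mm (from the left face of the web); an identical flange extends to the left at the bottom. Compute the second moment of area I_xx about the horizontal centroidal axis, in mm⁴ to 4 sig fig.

Treat the section as a set of non-overlapping primitives; coordinates are from the bounding-box lower-left.
Web: 12 × 130, A = 1 560 mm², y = 65 mm, Ī = 2 197 000 mm⁴.
Top flange (beyond web): 103 × 18, A = 1 854 mm², y = 121 mm, Ī = 50 058 mm⁴.
Bottom flange (beyond web): 103 × 18, A = 1 854 mm², y = 9 mm, Ī = 50 058 mm⁴.
Centroid: ȳ = ΣA·y / ΣA = 65 mm.
Transfer each piece to the horizontal centroidal axis using Ī + A·d² with d = y − 65:
  web: d = 0 mm → contributes +2 197 000 mm⁴
  top flange (beyond web): d = 56 mm → contributes +5 864 202 mm⁴
  bottom flange (beyond web): d = -56 mm → contributes +5 864 202 mm⁴
Total I = 13 925 404 mm⁴.

I_xx ≈ 1.393 × 10⁷ mm⁴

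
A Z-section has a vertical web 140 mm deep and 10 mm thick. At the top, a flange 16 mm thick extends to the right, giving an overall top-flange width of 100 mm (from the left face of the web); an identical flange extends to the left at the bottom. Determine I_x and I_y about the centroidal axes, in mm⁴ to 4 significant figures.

Break the section into simple shapes (no overlaps), measuring from the bottom-left corner of the bounding box.
Web: 10 × 140, A = 1 400 mm², y = 70 mm, Ī = 2 286 667 mm⁴.
Top flange (beyond web): 90 × 16, A = 1 440 mm², y = 132 mm, Ī = 30 720 mm⁴.
Bottom flange (beyond web): 90 × 16, A = 1 440 mm², y = 8 mm, Ī = 30 720 mm⁴.
Centroid: ȳ = ΣA·y / ΣA = 70 mm.
Transfer each piece to the centroidal x-axis using Ī + A·d² with d = y − 70:
  web: d = 0 mm → contributes +2 286 667 mm⁴
  top flange (beyond web): d = 62 mm → contributes +5 566 080 mm⁴
  bottom flange (beyond web): d = -62 mm → contributes +5 566 080 mm⁴
Total I = 13 418 827 mm⁴.
For the y-axis: x̄ = 95 mm.
Repeating about the centroidal y-axis gives I_y = 9 155 667 mm⁴.

I_x ≈ 1.342 × 10⁷ mm⁴, I_y ≈ 9.156 × 10⁶ mm⁴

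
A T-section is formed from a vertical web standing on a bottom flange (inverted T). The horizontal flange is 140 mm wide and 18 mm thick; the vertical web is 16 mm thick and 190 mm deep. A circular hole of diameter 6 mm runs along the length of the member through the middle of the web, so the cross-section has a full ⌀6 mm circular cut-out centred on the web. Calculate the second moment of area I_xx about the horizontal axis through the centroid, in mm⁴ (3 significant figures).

I_xx ≈ 2.41 × 10⁷ mm⁴

Decompose the section into non-overlapping parts with the origin at the bottom-left of its bounding rectangle.
Flange: 140 × 18, A = 2 520 mm², y = 9 mm, Ī = 68 040 mm⁴.
Web: 16 × 190, A = 3 040 mm², y = 113 mm, Ī = 9 145 333 mm⁴.
Hole (subtracted): ⌀6, A = 28.274 mm², y = 113 mm, Ī = 63.617 mm⁴.
Centroid: ȳ = ΣA·y / ΣA = 65.622 mm.
Transfer each piece to the horizontal axis through the centroid using Ī + A·d² with d = y − 65.622:
  flange: d = -56.622 mm → contributes +8 147 396 mm⁴
  web: d = 47.378 mm → contributes +15 969 036 mm⁴
  hole: d = 47.378 mm → contributes −63 529 mm⁴
Total I = 24 052 903 mm⁴.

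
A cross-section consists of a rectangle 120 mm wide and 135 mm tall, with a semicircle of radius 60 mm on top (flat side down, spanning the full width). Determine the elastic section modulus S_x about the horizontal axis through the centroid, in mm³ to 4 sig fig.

S_x ≈ 6.018 × 10⁵ mm³

Split into non-overlapping primitives; take the origin at the lower-left of the bounding box.
Rectangular body: 120 × 135, A = 16 200 mm², y = 67.5 mm, Ī = 24 603 750 mm⁴.
Semicircular cap: semicircle r = 60, A = 5654.87 mm², y = 160.465 mm, Ī = 1 422 450 mm⁴.
Centroid: ȳ = ΣA·y / ΣA = 91.5543 mm.
Transfer each piece to the horizontal axis through the centroid using Ī + A·d² with d = y − 91.5543:
  rectangular body: d = -24.0543 mm → contributes +33 977 221 mm⁴
  semicircular cap: d = 68.9105 mm → contributes +28 275 466 mm⁴
Total I = 62 252 687 mm⁴.
Extreme fibre distance c = 103.446 mm; S = I/c = 601 791 mm³.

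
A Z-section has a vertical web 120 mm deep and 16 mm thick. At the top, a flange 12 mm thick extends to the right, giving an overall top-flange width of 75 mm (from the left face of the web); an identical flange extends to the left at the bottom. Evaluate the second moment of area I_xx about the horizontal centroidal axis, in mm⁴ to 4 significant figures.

Treat the section as a set of non-overlapping primitives; coordinates are from the bounding-box lower-left.
Web: 16 × 120, A = 1 920 mm², y = 60 mm, Ī = 2 304 000 mm⁴.
Top flange (beyond web): 59 × 12, A = 708 mm², y = 114 mm, Ī = 8 496 mm⁴.
Bottom flange (beyond web): 59 × 12, A = 708 mm², y = 6 mm, Ī = 8 496 mm⁴.
Centroid: ȳ = ΣA·y / ΣA = 60 mm.
Transfer each piece to the horizontal centroidal axis using Ī + A·d² with d = y − 60:
  web: d = 0 mm → contributes +2 304 000 mm⁴
  top flange (beyond web): d = 54 mm → contributes +2 073 024 mm⁴
  bottom flange (beyond web): d = -54 mm → contributes +2 073 024 mm⁴
Total I = 6 450 048 mm⁴.

I_xx ≈ 6.450 × 10⁶ mm⁴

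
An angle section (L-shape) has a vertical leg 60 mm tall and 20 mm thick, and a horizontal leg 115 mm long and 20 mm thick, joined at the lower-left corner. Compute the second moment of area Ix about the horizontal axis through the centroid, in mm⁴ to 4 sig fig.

Split into non-overlapping primitives; take the origin at the lower-left of the bounding box.
Vertical leg: 20 × 60, A = 1 200 mm², y = 30 mm, Ī = 360 000 mm⁴.
Horizontal leg (remainder): 95 × 20, A = 1 900 mm², y = 10 mm, Ī = 63333.3 mm⁴.
Centroid: ȳ = ΣA·y / ΣA = 17.7419 mm.
Transfer each piece to the horizontal axis through the centroid using Ī + A·d² with d = y − 17.7419:
  vertical leg: d = 12.2581 mm → contributes +540 312 mm⁴
  horizontal leg (remainder): d = -7.74194 mm → contributes +177 215 mm⁴
Total I = 717 527 mm⁴.

Ix ≈ 7.175 × 10⁵ mm⁴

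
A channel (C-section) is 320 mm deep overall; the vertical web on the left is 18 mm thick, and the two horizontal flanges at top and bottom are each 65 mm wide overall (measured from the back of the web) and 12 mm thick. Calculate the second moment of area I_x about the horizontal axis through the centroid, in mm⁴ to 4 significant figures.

I_x ≈ 7.592 × 10⁷ mm⁴

Decompose the section into non-overlapping parts with the origin at the bottom-left of its bounding rectangle.
Web: 18 × 320, A = 5 760 mm², y = 160 mm, Ī = 49 152 000 mm⁴.
Top flange (beyond web): 47 × 12, A = 564 mm², y = 314 mm, Ī = 6 768 mm⁴.
Bottom flange (beyond web): 47 × 12, A = 564 mm², y = 6 mm, Ī = 6 768 mm⁴.
By symmetry the centroid is at mid-height, ȳ = 160 mm.
Transfer each piece to the horizontal axis through the centroid using Ī + A·d² with d = y − 160:
  web: d = 0 mm → contributes +49 152 000 mm⁴
  top flange (beyond web): d = 154 mm → contributes +13 382 592 mm⁴
  bottom flange (beyond web): d = -154 mm → contributes +13 382 592 mm⁴
Total I = 75 917 184 mm⁴.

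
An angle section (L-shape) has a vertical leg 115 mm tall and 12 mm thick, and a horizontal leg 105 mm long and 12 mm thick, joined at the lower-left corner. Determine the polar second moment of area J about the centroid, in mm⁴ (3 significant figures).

Split into non-overlapping primitives; take the origin at the lower-left of the bounding box.
Vertical leg: 12 × 115, A = 1 380 mm², y = 57.5 mm, Ī = 1 520 875 mm⁴.
Horizontal leg (remainder): 93 × 12, A = 1 116 mm², y = 6 mm, Ī = 13 392 mm⁴.
Centroid: ȳ = ΣA·y / ΣA = 34.474 mm.
Transfer each piece to the centroidal x-axis using Ī + A·d² with d = y − 34.474:
  vertical leg: d = 23.026 mm → contributes +2 252 575 mm⁴
  horizontal leg (remainder): d = -28.474 mm → contributes +918 182 mm⁴
Total I = 3 170 756 mm⁴.
For the y-axis: x̄ = 29.474 mm.
Repeating about the centroidal y-axis gives I_y = 2 521 576 mm⁴.
Polar second moment: J = I_x + I_y = 5 692 333 mm⁴.

J ≈ 5.69 × 10⁶ mm⁴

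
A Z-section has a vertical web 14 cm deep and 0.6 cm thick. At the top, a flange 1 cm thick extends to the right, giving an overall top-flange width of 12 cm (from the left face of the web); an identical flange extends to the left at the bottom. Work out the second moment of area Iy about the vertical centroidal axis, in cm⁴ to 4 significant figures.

Split into non-overlapping primitives; take the origin at the lower-left of the bounding box.
Web: 0.6 × 14, A = 8.4 cm², x = 11.7 cm, Ī = 0.252 cm⁴.
Top flange (beyond web): 11.4 × 1, A = 11.4 cm², x = 17.7 cm, Ī = 123.462 cm⁴.
Bottom flange (beyond web): 11.4 × 1, A = 11.4 cm², x = 5.7 cm, Ī = 123.462 cm⁴.
Centroid: x̄ = ΣA·x / ΣA = 11.7 cm.
Transfer each piece to the vertical centroidal axis using Ī + A·d² with d = x − 11.7:
  web: d = 0 cm → contributes +0.252 cm⁴
  top flange (beyond web): d = 6 cm → contributes +533.862 cm⁴
  bottom flange (beyond web): d = -6 cm → contributes +533.862 cm⁴
Total I = 1067.98 cm⁴.

Iy ≈ 1068 cm⁴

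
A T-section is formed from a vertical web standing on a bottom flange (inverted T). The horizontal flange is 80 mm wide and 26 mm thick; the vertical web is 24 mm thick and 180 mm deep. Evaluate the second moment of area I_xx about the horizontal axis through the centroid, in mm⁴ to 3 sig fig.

I_xx ≈ 2.67 × 10⁷ mm⁴

Decompose the section into non-overlapping parts with the origin at the bottom-left of its bounding rectangle.
Flange: 80 × 26, A = 2 080 mm², y = 13 mm, Ī = 117 173 mm⁴.
Web: 24 × 180, A = 4 320 mm², y = 116 mm, Ī = 11 664 000 mm⁴.
Centroid: ȳ = ΣA·y / ΣA = 82.525 mm.
Transfer each piece to the horizontal axis through the centroid using Ī + A·d² with d = y − 82.525:
  flange: d = -69.525 mm → contributes +10 171 323 mm⁴
  web: d = 33.475 mm → contributes +16 504 887 mm⁴
Total I = 26 676 209 mm⁴.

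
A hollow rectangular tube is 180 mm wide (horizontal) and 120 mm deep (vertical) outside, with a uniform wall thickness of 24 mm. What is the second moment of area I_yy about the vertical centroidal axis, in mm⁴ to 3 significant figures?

Decompose the section into non-overlapping parts with the origin at the bottom-left of its bounding rectangle.
Outer rectangle: 180 × 120, A = 21 600 mm², x = 90 mm, Ī = 58 320 000 mm⁴.
Inner void (subtracted): 132 × 72, A = 9 504 mm², x = 90 mm, Ī = 13 799 808 mm⁴.
By symmetry the centroid is at mid-width, x̄ = 90 mm.
All pieces are centred on the vertical centroidal axis, so I = ΣĪ (holes subtracted) = 44 520 192 mm⁴.

I_yy ≈ 4.45 × 10⁷ mm⁴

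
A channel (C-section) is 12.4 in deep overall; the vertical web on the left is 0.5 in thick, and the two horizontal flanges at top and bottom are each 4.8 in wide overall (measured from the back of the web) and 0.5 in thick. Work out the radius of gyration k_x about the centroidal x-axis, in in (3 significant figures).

k_x ≈ 4.70 in

Split into non-overlapping primitives; take the origin at the lower-left of the bounding box.
Web: 0.5 × 12.4, A = 6.2 in², y = 6.2 in, Ī = 79.443 in⁴.
Top flange (beyond web): 4.3 × 0.5, A = 2.15 in², y = 12.15 in, Ī = 0.044792 in⁴.
Bottom flange (beyond web): 4.3 × 0.5, A = 2.15 in², y = 0.25 in, Ī = 0.044792 in⁴.
By symmetry the centroid is at mid-height, ȳ = 6.2 in.
Transfer each piece to the centroidal x-axis using Ī + A·d² with d = y − 6.2:
  web: d = 0 in → contributes +79.443 in⁴
  top flange (beyond web): d = 5.95 in → contributes +76.16 in⁴
  bottom flange (beyond web): d = -5.95 in → contributes +76.16 in⁴
Total I = 231.76 in⁴.
Radius of gyration: k = √(I/A) = √(231.76 / 10.5) = 4.6982 in.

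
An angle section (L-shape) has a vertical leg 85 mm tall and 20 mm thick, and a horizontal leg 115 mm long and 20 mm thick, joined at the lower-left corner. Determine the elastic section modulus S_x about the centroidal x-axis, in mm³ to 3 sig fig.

S_x ≈ 3.41 × 10⁴ mm³

Split into non-overlapping primitives; take the origin at the lower-left of the bounding box.
Vertical leg: 20 × 85, A = 1 700 mm², y = 42.5 mm, Ī = 1 023 542 mm⁴.
Horizontal leg (remainder): 95 × 20, A = 1 900 mm², y = 10 mm, Ī = 63 333 mm⁴.
Centroid: ȳ = ΣA·y / ΣA = 25.347 mm.
Transfer each piece to the centroidal x-axis using Ī + A·d² with d = y − 25.347:
  vertical leg: d = 17.153 mm → contributes +1 523 712 mm⁴
  horizontal leg (remainder): d = -15.347 mm → contributes +510 854 mm⁴
Total I = 2 034 566 mm⁴.
Extreme fibre distance c = 59.653 mm; S = I/c = 34 107 mm³.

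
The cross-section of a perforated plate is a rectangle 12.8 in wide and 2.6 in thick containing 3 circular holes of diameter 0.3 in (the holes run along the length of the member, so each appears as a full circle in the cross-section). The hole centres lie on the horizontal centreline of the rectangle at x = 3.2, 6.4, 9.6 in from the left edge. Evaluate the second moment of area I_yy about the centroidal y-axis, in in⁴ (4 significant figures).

Break the section into simple shapes (no overlaps), measuring from the bottom-left corner of the bounding box.
Plate: 12.8 × 2.6, A = 33.28 in², x = 6.4 in, Ī = 454.383 in⁴.
Hole 1 (subtracted): ⌀0.3, A = 0.0706858 in², x = 3.2 in, Ī = 0.000397608 in⁴.
Hole 2 (subtracted): ⌀0.3, A = 0.0706858 in², x = 6.4 in, Ī = 0.000397608 in⁴.
Hole 3 (subtracted): ⌀0.3, A = 0.0706858 in², x = 9.6 in, Ī = 0.000397608 in⁴.
By symmetry the centroid is at mid-width, x̄ = 6.4 in.
Transfer each piece to the centroidal y-axis using Ī + A·d² with d = x − 6.4:
  plate: d = 0 in → contributes +454.383 in⁴
  hole 1: d = -3.2 in → contributes −0.724221 in⁴
  hole 2: d = 0 in → contributes −0.000397608 in⁴
  hole 3: d = 3.2 in → contributes −0.724221 in⁴
Total I = 452.934 in⁴.

I_yy ≈ 452.9 in⁴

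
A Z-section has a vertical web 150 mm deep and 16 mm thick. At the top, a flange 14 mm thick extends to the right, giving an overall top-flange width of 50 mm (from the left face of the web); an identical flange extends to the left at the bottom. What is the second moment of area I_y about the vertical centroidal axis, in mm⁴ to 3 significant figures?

Treat the section as a set of non-overlapping primitives; coordinates are from the bounding-box lower-left.
Web: 16 × 150, A = 2 400 mm², x = 42 mm, Ī = 51 200 mm⁴.
Top flange (beyond web): 34 × 14, A = 476 mm², x = 67 mm, Ī = 45 855 mm⁴.
Bottom flange (beyond web): 34 × 14, A = 476 mm², x = 17 mm, Ī = 45 855 mm⁴.
Centroid: x̄ = ΣA·x / ΣA = 42 mm.
Transfer each piece to the vertical centroidal axis using Ī + A·d² with d = x − 42:
  web: d = 0 mm → contributes +51 200 mm⁴
  top flange (beyond web): d = 25 mm → contributes +343 355 mm⁴
  bottom flange (beyond web): d = -25 mm → contributes +343 355 mm⁴
Total I = 737 909 mm⁴.

I_y ≈ 7.38 × 10⁵ mm⁴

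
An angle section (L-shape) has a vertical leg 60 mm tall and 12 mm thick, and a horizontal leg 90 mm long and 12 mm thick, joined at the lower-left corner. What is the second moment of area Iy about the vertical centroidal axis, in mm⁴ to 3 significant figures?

Treat the section as a set of non-overlapping primitives; coordinates are from the bounding-box lower-left.
Vertical leg: 12 × 60, A = 720 mm², x = 6 mm, Ī = 8 640 mm⁴.
Horizontal leg (remainder): 78 × 12, A = 936 mm², x = 51 mm, Ī = 474 552 mm⁴.
Centroid: x̄ = ΣA·x / ΣA = 31.435 mm.
Transfer each piece to the vertical centroidal axis using Ī + A·d² with d = x − 31.435:
  vertical leg: d = -25.435 mm → contributes +474 428 mm⁴
  horizontal leg (remainder): d = 19.565 mm → contributes +832 851 mm⁴
Total I = 1 307 279 mm⁴.

Iy ≈ 1.31 × 10⁶ mm⁴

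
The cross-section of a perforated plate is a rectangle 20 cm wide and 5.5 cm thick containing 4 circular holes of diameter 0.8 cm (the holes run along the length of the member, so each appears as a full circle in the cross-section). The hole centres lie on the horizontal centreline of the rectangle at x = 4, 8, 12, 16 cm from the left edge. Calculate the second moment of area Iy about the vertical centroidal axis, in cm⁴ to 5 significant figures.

Treat the section as a set of non-overlapping primitives; coordinates are from the bounding-box lower-left.
Plate: 20 × 5.5, A = 110 cm², x = 10 cm, Ī = 3666.667 cm⁴.
Hole 1 (subtracted): ⌀0.8, A = 0.5026548 cm², x = 4 cm, Ī = 0.02010619 cm⁴.
Hole 2 (subtracted): ⌀0.8, A = 0.5026548 cm², x = 8 cm, Ī = 0.02010619 cm⁴.
Hole 3 (subtracted): ⌀0.8, A = 0.5026548 cm², x = 12 cm, Ī = 0.02010619 cm⁴.
Hole 4 (subtracted): ⌀0.8, A = 0.5026548 cm², x = 16 cm, Ī = 0.02010619 cm⁴.
By symmetry the centroid is at mid-width, x̄ = 10 cm.
Transfer each piece to the vertical centroidal axis using Ī + A·d² with d = x − 10:
  plate: d = 0 cm → contributes +3666.667 cm⁴
  hole 1: d = -6 cm → contributes −18.11568 cm⁴
  hole 2: d = -2 cm → contributes −2.030725 cm⁴
  hole 3: d = 2 cm → contributes −2.030725 cm⁴
  hole 4: d = 6 cm → contributes −18.11568 cm⁴
Total I = 3626.374 cm⁴.

Iy ≈ 3626.4 cm⁴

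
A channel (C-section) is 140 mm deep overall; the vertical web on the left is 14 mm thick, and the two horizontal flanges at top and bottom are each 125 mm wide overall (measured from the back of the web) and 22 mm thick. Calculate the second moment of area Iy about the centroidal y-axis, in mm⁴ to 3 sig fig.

Break the section into simple shapes (no overlaps), measuring from the bottom-left corner of the bounding box.
Web: 14 × 140, A = 1 960 mm², x = 7 mm, Ī = 32 013 mm⁴.
Top flange (beyond web): 111 × 22, A = 2 442 mm², x = 69.5 mm, Ī = 2 507 324 mm⁴.
Bottom flange (beyond web): 111 × 22, A = 2 442 mm², x = 69.5 mm, Ī = 2 507 324 mm⁴.
Centroid: x̄ = ΣA·x / ΣA = 51.601 mm.
Transfer each piece to the centroidal y-axis using Ī + A·d² with d = x − 51.601:
  web: d = -44.601 mm → contributes +3 930 961 mm⁴
  top flange (beyond web): d = 17.899 mm → contributes +3 289 668 mm⁴
  bottom flange (beyond web): d = 17.899 mm → contributes +3 289 668 mm⁴
Total I = 10 510 296 mm⁴.

Iy ≈ 1.05 × 10⁷ mm⁴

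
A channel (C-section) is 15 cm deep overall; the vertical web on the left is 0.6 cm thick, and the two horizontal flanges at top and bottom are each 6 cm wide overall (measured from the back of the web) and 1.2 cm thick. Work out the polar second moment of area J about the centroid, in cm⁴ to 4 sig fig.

J ≈ 866.9 cm⁴

Split into non-overlapping primitives; take the origin at the lower-left of the bounding box.
Web: 0.6 × 15, A = 9 cm², y = 7.5 cm, Ī = 168.75 cm⁴.
Top flange (beyond web): 5.4 × 1.2, A = 6.48 cm², y = 14.4 cm, Ī = 0.7776 cm⁴.
Bottom flange (beyond web): 5.4 × 1.2, A = 6.48 cm², y = 0.6 cm, Ī = 0.7776 cm⁴.
By symmetry the centroid is at mid-height, ȳ = 7.5 cm.
Transfer each piece to the centroidal x-axis using Ī + A·d² with d = y − 7.5:
  web: d = 0 cm → contributes +168.75 cm⁴
  top flange (beyond web): d = 6.9 cm → contributes +309.29 cm⁴
  bottom flange (beyond web): d = -6.9 cm → contributes +309.29 cm⁴
Total I = 787.331 cm⁴.
For the y-axis: x̄ = 2.07049 cm.
Repeating about the centroidal y-axis gives I_y = 79.5661 cm⁴.
Polar second moment: J = I_x + I_y = 866.897 cm⁴.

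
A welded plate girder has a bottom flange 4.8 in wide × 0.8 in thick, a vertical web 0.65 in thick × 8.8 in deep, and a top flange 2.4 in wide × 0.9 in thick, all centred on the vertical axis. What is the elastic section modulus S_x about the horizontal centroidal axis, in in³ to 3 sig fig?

Break the section into simple shapes (no overlaps), measuring from the bottom-left corner of the bounding box.
Bottom plate: 4.8 × 0.8, A = 3.84 in², y = 0.4 in, Ī = 0.2048 in⁴.
Web plate: 0.65 × 8.8, A = 5.72 in², y = 5.2 in, Ī = 36.913 in⁴.
Top plate: 2.4 × 0.9, A = 2.16 in², y = 10.05 in, Ī = 0.1458 in⁴.
Centroid: ȳ = ΣA·y / ΣA = 4.5212 in.
Transfer each piece to the horizontal centroidal axis using Ī + A·d² with d = y − 4.5212:
  bottom plate: d = -4.1212 in → contributes +65.423 in⁴
  web plate: d = 0.67884 in → contributes +39.549 in⁴
  top plate: d = 5.5288 in → contributes +66.173 in⁴
Total I = 171.15 in⁴.
Extreme fibre distance c = 5.9788 in; S = I/c = 28.625 in³.

S_x ≈ 28.6 in³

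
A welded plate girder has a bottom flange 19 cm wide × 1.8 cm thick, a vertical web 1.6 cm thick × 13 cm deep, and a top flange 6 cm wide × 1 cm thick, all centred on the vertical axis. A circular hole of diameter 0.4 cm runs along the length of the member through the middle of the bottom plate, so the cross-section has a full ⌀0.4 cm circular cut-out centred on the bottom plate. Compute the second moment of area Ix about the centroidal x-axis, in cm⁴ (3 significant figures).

Ix ≈ 1740 cm⁴

Decompose the section into non-overlapping parts with the origin at the bottom-left of its bounding rectangle.
Bottom plate: 19 × 1.8, A = 34.2 cm², y = 0.9 cm, Ī = 9.234 cm⁴.
Web plate: 1.6 × 13, A = 20.8 cm², y = 8.3 cm, Ī = 292.93 cm⁴.
Top plate: 6 × 1, A = 6 cm², y = 15.3 cm, Ī = 0.5 cm⁴.
Hole (subtracted): ⌀0.4, A = 0.12566 cm², y = 0.9 cm, Ī = 0.0012566 cm⁴.
Centroid: ȳ = ΣA·y / ΣA = 4.8478 cm.
Transfer each piece to the centroidal x-axis using Ī + A·d² with d = y − 4.8478:
  bottom plate: d = -3.9478 cm → contributes +542.25 cm⁴
  web plate: d = 3.4522 cm → contributes +540.82 cm⁴
  top plate: d = 10.452 cm → contributes +655.99 cm⁴
  hole: d = -3.9478 cm → contributes −1.9597 cm⁴
Total I = 1737.1 cm⁴.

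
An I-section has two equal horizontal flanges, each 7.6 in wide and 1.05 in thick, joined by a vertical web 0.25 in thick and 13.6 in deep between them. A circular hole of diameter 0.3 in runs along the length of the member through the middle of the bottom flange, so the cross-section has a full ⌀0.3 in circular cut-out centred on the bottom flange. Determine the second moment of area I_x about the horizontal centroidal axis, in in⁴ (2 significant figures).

Split into non-overlapping primitives; take the origin at the lower-left of the bounding box.
Bottom flange: 7.6 × 1.05, A = 7.98 in², y = 0.525 in, Ī = 0.7332 in⁴.
Web: 0.25 × 13.6, A = 3.4 in², y = 7.85 in, Ī = 52.41 in⁴.
Top flange: 7.6 × 1.05, A = 7.98 in², y = 15.18 in, Ī = 0.7332 in⁴.
Hole (subtracted): ⌀0.3, A = 0.07069 in², y = 0.525 in, Ī = 0.0003976 in⁴.
Centroid: ȳ = ΣA·y / ΣA = 7.877 in.
Transfer each piece to the horizontal centroidal axis using Ī + A·d² with d = y − 7.877:
  bottom flange: d = -7.352 in → contributes +432 in⁴
  web: d = -0.02684 in → contributes +52.41 in⁴
  top flange: d = 7.298 in → contributes +425.8 in⁴
  hole: d = -7.352 in → contributes −3.821 in⁴
Total I = 906.4 in⁴.

I_x ≈ 910 in⁴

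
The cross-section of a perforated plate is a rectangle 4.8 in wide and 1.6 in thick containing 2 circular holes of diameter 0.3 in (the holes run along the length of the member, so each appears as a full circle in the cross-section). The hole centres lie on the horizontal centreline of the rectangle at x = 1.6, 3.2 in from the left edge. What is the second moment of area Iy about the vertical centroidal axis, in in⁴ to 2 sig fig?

Decompose the section into non-overlapping parts with the origin at the bottom-left of its bounding rectangle.
Plate: 4.8 × 1.6, A = 7.68 in², x = 2.4 in, Ī = 14.75 in⁴.
Hole 1 (subtracted): ⌀0.3, A = 0.07069 in², x = 1.6 in, Ī = 0.0003976 in⁴.
Hole 2 (subtracted): ⌀0.3, A = 0.07069 in², x = 3.2 in, Ī = 0.0003976 in⁴.
By symmetry the centroid is at mid-width, x̄ = 2.4 in.
Transfer each piece to the vertical centroidal axis using Ī + A·d² with d = x − 2.4:
  plate: d = 0 in → contributes +14.75 in⁴
  hole 1: d = -0.8 in → contributes −0.04564 in⁴
  hole 2: d = 0.8 in → contributes −0.04564 in⁴
Total I = 14.65 in⁴.

Iy ≈ 15 in⁴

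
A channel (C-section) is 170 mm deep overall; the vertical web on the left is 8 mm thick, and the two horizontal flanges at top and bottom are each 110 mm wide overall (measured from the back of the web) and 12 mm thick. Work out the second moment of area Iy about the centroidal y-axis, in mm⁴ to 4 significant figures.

Break the section into simple shapes (no overlaps), measuring from the bottom-left corner of the bounding box.
Web: 8 × 170, A = 1 360 mm², x = 4 mm, Ī = 7253.33 mm⁴.
Top flange (beyond web): 102 × 12, A = 1 224 mm², x = 59 mm, Ī = 1 061 208 mm⁴.
Bottom flange (beyond web): 102 × 12, A = 1 224 mm², x = 59 mm, Ī = 1 061 208 mm⁴.
Centroid: x̄ = ΣA·x / ΣA = 39.3571 mm.
Transfer each piece to the centroidal y-axis using Ī + A·d² with d = x − 39.3571:
  web: d = -35.3571 mm → contributes +1 707 427 mm⁴
  top flange (beyond web): d = 19.6429 mm → contributes +1 533 478 mm⁴
  bottom flange (beyond web): d = 19.6429 mm → contributes +1 533 478 mm⁴
Total I = 4 774 384 mm⁴.

Iy ≈ 4.774 × 10⁶ mm⁴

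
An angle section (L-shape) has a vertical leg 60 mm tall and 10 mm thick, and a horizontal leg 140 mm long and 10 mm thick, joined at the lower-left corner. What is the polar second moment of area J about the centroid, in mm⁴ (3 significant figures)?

Decompose the section into non-overlapping parts with the origin at the bottom-left of its bounding rectangle.
Vertical leg: 10 × 60, A = 600 mm², y = 30 mm, Ī = 180 000 mm⁴.
Horizontal leg (remainder): 130 × 10, A = 1 300 mm², y = 5 mm, Ī = 10 833 mm⁴.
Centroid: ȳ = ΣA·y / ΣA = 12.895 mm.
Transfer each piece to the centroidal x-axis using Ī + A·d² with d = y − 12.895:
  vertical leg: d = 17.105 mm → contributes +355 554 mm⁴
  horizontal leg (remainder): d = -7.8947 mm → contributes +91 858 mm⁴
Total I = 447 412 mm⁴.
For the y-axis: x̄ = 52.895 mm.
Repeating about the centroidal y-axis gives I_y = 3 847 412 mm⁴.
Polar second moment: J = I_x + I_y = 4 294 825 mm⁴.

J ≈ 4.29 × 10⁶ mm⁴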